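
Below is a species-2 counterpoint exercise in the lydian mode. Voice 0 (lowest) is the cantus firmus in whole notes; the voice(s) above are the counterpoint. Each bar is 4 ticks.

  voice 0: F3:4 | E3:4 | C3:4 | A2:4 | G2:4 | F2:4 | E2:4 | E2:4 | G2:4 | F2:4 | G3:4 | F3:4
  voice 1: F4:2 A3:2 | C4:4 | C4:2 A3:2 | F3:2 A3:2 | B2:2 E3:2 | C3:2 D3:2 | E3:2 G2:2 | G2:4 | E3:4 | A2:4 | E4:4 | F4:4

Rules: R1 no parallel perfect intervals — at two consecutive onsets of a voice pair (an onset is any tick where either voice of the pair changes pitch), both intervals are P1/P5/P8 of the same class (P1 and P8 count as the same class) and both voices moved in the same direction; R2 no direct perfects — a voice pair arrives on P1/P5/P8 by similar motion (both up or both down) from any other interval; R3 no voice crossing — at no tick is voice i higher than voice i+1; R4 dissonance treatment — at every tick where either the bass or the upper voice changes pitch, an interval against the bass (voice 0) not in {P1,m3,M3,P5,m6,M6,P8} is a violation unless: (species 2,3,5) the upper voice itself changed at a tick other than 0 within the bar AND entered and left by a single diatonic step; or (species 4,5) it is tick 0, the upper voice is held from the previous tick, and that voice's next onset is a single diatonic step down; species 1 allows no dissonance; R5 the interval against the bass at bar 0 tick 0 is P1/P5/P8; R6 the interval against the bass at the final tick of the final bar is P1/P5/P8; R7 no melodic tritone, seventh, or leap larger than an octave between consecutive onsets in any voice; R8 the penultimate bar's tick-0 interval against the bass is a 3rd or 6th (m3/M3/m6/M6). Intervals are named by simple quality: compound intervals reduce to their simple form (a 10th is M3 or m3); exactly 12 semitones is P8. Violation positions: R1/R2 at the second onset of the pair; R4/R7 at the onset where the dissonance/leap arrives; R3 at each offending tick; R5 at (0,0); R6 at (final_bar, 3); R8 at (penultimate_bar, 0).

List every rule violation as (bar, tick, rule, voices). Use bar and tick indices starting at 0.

(4, 0, R7, (1,))
(5, 0, R2, (0, 1))
(10, 0, R7, (0,))
(10, 0, R7, (1,))

bar 0: v0=F3 v1=F4 downbeat P8
bar 1: v0=E3 v1=C4 downbeat m6
bar 2: v0=C3 v1=C4 downbeat P8
bar 3: v0=A2 v1=F3 downbeat m6
bar 4: v0=G2 v1=B2 downbeat M3
bar 5: v0=F2 v1=C3 downbeat P5
bar 6: v0=E2 v1=E3 downbeat P8
bar 7: v0=E2 v1=G2 downbeat m3
bar 8: v0=G2 v1=E3 downbeat M6
bar 9: v0=F2 v1=A2 downbeat M3
bar 10: v0=G3 v1=E4 downbeat M6
bar 11: v0=F3 v1=F4 downbeat P8
  -> R7 @ bar 4 tick 0 v(1,): A3->B2 leap 10st
  -> R2 @ bar 5 tick 0 v(0, 1): G2/E3 M6 -> F2/C3 P5 similar
  -> R7 @ bar 10 tick 0 v(0,): F2->G3 leap 14st
  -> R7 @ bar 10 tick 0 v(1,): A2->E4 leap 19st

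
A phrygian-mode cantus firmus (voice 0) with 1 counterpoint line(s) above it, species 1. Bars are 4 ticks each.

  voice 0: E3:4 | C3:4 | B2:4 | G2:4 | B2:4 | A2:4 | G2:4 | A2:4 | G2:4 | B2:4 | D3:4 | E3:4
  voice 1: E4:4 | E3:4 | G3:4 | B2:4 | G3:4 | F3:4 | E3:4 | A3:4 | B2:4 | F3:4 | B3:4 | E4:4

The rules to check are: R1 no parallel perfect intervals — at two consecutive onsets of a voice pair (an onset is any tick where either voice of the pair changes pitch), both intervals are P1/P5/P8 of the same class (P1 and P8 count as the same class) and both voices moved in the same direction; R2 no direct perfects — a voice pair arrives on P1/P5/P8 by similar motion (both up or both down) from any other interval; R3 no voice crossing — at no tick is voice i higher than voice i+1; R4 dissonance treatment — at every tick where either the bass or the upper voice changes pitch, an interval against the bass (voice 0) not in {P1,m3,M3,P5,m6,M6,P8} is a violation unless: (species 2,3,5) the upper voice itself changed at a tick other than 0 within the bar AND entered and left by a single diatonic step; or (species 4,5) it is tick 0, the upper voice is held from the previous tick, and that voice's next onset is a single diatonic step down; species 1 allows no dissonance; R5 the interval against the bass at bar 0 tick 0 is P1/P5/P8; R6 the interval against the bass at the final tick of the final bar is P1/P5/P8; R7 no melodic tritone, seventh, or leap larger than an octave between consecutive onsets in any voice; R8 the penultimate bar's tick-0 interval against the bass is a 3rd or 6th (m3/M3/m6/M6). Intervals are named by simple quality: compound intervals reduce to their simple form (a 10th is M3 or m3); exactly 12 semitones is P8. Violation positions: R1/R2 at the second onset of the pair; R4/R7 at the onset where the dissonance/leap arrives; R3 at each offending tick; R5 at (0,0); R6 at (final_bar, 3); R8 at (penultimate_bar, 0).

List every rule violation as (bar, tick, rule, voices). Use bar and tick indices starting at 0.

(7, 0, R2, (0, 1))
(8, 0, R7, (1,))
(9, 0, R4, (0, 1))
(9, 0, R7, (1,))
(10, 0, R7, (1,))
(11, 0, R2, (0, 1))

bar 0: v0=E3 v1=E4 downbeat P8
bar 1: v0=C3 v1=E3 downbeat M3
bar 2: v0=B2 v1=G3 downbeat m6
bar 3: v0=G2 v1=B2 downbeat M3
bar 4: v0=B2 v1=G3 downbeat m6
bar 5: v0=A2 v1=F3 downbeat m6
bar 6: v0=G2 v1=E3 downbeat M6
bar 7: v0=A2 v1=A3 downbeat P8
bar 8: v0=G2 v1=B2 downbeat M3
bar 9: v0=B2 v1=F3 downbeat TT
bar 10: v0=D3 v1=B3 downbeat M6
bar 11: v0=E3 v1=E4 downbeat P8
  -> R2 @ bar 7 tick 0 v(0, 1): G2/E3 M6 -> A2/A3 P8 similar
  -> R7 @ bar 8 tick 0 v(1,): A3->B2 leap 10st
  -> R4 @ bar 9 tick 0 v(0, 1): B2/F3 TT untreated
  -> R7 @ bar 9 tick 0 v(1,): B2->F3 leap 6st
  -> R7 @ bar 10 tick 0 v(1,): F3->B3 leap 6st
  -> R2 @ bar 11 tick 0 v(0, 1): D3/B3 M6 -> E3/E4 P8 similar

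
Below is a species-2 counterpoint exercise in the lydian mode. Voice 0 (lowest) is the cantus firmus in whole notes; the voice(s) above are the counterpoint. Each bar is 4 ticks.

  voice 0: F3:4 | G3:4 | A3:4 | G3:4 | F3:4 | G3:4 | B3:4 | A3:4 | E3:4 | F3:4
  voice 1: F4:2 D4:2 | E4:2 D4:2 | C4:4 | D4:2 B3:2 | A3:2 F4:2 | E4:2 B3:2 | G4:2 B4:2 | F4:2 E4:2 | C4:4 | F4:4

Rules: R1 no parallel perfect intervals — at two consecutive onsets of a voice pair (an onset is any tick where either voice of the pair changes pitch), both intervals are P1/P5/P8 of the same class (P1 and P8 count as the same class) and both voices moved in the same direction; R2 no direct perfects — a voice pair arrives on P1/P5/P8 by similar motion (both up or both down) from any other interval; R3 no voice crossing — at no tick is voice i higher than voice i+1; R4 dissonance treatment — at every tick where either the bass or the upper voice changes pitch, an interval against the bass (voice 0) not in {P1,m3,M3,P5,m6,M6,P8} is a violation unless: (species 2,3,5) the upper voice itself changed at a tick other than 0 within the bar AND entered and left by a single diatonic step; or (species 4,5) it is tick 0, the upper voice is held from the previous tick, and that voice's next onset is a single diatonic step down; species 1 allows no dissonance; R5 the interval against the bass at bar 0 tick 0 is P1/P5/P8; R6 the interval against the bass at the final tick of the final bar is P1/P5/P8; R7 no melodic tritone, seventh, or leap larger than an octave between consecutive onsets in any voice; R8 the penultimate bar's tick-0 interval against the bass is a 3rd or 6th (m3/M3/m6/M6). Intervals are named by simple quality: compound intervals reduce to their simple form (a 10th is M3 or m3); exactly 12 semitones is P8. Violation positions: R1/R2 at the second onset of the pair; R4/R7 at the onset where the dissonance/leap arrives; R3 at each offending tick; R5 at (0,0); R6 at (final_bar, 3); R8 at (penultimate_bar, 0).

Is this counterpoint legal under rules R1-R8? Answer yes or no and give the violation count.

No (2 violations)

bar 0: v0=F3 v1=F4 (P8)
bar 1: v0=G3 v1=E4 (M6)
bar 2: v0=A3 v1=C4 (m3)
bar 3: v0=G3 v1=D4 (P5)
bar 4: v0=F3 v1=A3 (M3)
bar 5: v0=G3 v1=E4 (M6)
bar 6: v0=B3 v1=G4 (m6)
bar 7: v0=A3 v1=F4 (m6)
bar 8: v0=E3 v1=C4 (m6)
bar 9: v0=F3 v1=F4 (P8)
  R7 @ bar7.0: B4->F4 leap 6st
  R2 @ bar9.0: E3/C4 m6 -> F3/F4 P8 similar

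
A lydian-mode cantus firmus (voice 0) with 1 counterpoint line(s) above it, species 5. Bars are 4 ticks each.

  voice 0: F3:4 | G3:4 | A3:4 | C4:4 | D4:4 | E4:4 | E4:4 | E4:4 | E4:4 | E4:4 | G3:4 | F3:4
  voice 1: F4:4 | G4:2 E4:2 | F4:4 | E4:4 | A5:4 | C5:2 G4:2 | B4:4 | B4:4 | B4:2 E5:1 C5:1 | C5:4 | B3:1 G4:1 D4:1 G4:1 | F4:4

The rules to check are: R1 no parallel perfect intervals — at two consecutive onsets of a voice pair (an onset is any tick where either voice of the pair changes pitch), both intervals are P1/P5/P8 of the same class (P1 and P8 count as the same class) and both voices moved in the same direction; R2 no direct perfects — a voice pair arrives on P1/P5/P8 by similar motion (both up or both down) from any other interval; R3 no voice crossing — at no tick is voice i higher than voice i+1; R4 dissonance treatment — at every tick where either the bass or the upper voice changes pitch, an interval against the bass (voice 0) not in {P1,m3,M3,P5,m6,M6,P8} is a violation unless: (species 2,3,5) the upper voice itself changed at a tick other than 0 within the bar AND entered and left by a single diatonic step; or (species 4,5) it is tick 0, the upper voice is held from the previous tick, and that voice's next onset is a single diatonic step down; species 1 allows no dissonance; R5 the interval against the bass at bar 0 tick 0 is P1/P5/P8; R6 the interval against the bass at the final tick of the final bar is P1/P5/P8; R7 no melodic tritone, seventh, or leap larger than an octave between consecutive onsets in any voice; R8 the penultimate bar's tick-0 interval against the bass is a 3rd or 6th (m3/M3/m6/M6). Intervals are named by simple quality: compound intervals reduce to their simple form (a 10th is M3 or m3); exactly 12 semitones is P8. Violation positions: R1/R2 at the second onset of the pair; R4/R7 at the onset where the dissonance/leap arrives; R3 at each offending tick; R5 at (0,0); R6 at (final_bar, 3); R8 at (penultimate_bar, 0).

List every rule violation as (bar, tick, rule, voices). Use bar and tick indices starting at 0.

(1, 0, R1, (0, 1))
(4, 0, R2, (0, 1))
(4, 0, R7, (1,))
(10, 0, R7, (1,))
(11, 0, R1, (0, 1))

bar 0: v0=F3 v1=F4 downbeat P8
bar 1: v0=G3 v1=G4 downbeat P8
bar 2: v0=A3 v1=F4 downbeat m6
bar 3: v0=C4 v1=E4 downbeat M3
bar 4: v0=D4 v1=A5 downbeat P5
bar 5: v0=E4 v1=C5 downbeat m6
bar 6: v0=E4 v1=B4 downbeat P5
bar 7: v0=E4 v1=B4 downbeat P5
bar 8: v0=E4 v1=B4 downbeat P5
bar 9: v0=E4 v1=C5 downbeat m6
bar 10: v0=G3 v1=B3 downbeat M3
bar 11: v0=F3 v1=F4 downbeat P8
  -> R1 @ bar 1 tick 0 v(0, 1): F3/F4 P8 -> G3/G4 P8 similar
  -> R2 @ bar 4 tick 0 v(0, 1): C4/E4 M3 -> D4/A5 P5 similar
  -> R7 @ bar 4 tick 0 v(1,): E4->A5 leap 17st
  -> R7 @ bar 10 tick 0 v(1,): C5->B3 leap 13st
  -> R1 @ bar 11 tick 0 v(0, 1): G3/G4 P8 -> F3/F4 P8 similar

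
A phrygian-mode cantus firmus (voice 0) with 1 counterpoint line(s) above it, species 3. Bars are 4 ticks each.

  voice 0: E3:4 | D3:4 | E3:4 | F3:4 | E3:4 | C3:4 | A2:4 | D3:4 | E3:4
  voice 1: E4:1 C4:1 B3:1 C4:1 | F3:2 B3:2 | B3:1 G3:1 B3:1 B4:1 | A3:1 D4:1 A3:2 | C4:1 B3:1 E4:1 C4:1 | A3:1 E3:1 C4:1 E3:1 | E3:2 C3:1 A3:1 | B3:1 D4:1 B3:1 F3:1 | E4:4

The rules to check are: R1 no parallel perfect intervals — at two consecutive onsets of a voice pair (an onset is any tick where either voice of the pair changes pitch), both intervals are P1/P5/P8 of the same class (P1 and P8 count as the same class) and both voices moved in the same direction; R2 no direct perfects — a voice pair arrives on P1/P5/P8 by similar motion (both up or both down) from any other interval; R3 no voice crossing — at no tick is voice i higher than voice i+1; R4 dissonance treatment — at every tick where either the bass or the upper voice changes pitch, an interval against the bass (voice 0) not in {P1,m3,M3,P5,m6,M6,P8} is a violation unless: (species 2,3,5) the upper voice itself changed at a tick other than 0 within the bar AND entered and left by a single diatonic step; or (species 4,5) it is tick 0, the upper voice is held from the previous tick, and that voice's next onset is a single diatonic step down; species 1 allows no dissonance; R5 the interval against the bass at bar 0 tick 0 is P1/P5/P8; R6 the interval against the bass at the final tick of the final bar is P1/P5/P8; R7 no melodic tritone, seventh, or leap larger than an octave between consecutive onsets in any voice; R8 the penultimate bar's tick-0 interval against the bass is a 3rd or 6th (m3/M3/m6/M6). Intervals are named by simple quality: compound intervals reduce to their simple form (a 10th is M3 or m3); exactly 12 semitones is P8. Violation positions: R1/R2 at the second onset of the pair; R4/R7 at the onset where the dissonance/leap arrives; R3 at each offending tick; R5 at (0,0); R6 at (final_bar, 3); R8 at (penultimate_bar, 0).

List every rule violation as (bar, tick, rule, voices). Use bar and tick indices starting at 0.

(1, 2, R7, (1,))
(3, 0, R7, (1,))
(7, 3, R7, (1,))
(8, 0, R2, (0, 1))
(8, 0, R7, (1,))

bar 0: v0=E3 v1=E4 downbeat P8
bar 1: v0=D3 v1=F3 downbeat m3
bar 2: v0=E3 v1=B3 downbeat P5
bar 3: v0=F3 v1=A3 downbeat M3
bar 4: v0=E3 v1=C4 downbeat m6
bar 5: v0=C3 v1=A3 downbeat M6
bar 6: v0=A2 v1=E3 downbeat P5
bar 7: v0=D3 v1=B3 downbeat M6
bar 8: v0=E3 v1=E4 downbeat P8
  -> R7 @ bar 1 tick 2 v(1,): F3->B3 leap 6st
  -> R7 @ bar 3 tick 0 v(1,): B4->A3 leap 14st
  -> R7 @ bar 7 tick 3 v(1,): B3->F3 leap 6st
  -> R2 @ bar 8 tick 0 v(0, 1): D3/F3 m3 -> E3/E4 P8 similar
  -> R7 @ bar 8 tick 0 v(1,): F3->E4 leap 11st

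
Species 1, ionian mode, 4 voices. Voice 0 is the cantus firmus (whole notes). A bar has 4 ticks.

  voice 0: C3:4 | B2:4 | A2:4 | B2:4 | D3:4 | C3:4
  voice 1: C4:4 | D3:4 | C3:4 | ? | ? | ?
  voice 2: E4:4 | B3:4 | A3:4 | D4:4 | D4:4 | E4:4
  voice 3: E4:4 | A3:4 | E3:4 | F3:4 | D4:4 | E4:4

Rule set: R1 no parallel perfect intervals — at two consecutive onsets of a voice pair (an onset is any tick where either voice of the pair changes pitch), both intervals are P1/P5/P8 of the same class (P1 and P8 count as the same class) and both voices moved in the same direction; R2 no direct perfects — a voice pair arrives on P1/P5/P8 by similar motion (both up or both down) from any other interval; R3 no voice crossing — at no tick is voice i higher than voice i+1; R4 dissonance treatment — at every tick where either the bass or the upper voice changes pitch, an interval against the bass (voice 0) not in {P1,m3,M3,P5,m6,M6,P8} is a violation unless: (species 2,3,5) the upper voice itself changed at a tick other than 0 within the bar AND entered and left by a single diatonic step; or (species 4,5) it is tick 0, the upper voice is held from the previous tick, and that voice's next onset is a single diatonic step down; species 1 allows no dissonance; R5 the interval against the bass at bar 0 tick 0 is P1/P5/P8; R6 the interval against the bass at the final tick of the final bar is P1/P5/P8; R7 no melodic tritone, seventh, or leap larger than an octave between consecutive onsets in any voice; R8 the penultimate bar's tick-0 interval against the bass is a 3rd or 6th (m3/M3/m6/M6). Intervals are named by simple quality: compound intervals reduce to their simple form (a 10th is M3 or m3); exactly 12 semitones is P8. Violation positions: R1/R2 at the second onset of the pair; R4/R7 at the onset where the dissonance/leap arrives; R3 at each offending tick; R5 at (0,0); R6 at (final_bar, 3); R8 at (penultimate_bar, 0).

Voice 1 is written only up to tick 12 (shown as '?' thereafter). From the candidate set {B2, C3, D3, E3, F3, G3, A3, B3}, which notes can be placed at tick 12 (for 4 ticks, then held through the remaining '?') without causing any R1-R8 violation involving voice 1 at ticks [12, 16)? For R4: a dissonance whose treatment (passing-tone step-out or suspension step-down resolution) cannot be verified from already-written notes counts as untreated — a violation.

B2: legal
C3: violates R4
D3: violates R2
E3: violates R4
F3: violates R2,R4
G3: violates R2
A3: violates R4
B3: violates R2,R7

{B2}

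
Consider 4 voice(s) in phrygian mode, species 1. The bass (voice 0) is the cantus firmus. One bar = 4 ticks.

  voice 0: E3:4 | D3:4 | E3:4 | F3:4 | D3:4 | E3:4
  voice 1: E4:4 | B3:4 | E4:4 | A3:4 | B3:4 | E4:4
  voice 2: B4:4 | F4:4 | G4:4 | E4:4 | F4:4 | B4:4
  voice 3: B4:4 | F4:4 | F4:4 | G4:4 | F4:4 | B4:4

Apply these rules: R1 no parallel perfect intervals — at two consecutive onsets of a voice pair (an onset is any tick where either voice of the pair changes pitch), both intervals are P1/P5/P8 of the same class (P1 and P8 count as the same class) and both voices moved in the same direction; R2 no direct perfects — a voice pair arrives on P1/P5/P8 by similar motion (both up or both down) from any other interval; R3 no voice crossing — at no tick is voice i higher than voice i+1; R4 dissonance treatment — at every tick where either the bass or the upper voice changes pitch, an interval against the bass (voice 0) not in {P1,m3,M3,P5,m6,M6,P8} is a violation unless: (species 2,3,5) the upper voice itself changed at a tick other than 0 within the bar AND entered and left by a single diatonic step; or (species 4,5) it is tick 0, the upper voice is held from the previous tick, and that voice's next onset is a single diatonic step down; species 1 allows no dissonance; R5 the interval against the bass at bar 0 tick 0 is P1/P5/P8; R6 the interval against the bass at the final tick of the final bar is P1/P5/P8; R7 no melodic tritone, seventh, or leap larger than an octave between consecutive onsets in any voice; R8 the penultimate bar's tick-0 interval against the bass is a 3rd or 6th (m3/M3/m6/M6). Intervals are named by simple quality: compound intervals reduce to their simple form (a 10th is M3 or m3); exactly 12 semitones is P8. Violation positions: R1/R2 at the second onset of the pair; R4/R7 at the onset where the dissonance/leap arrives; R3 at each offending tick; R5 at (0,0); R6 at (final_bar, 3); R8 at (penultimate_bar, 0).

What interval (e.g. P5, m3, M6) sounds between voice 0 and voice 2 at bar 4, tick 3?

m3

voice 0=D3 voice 2=F4 -> m3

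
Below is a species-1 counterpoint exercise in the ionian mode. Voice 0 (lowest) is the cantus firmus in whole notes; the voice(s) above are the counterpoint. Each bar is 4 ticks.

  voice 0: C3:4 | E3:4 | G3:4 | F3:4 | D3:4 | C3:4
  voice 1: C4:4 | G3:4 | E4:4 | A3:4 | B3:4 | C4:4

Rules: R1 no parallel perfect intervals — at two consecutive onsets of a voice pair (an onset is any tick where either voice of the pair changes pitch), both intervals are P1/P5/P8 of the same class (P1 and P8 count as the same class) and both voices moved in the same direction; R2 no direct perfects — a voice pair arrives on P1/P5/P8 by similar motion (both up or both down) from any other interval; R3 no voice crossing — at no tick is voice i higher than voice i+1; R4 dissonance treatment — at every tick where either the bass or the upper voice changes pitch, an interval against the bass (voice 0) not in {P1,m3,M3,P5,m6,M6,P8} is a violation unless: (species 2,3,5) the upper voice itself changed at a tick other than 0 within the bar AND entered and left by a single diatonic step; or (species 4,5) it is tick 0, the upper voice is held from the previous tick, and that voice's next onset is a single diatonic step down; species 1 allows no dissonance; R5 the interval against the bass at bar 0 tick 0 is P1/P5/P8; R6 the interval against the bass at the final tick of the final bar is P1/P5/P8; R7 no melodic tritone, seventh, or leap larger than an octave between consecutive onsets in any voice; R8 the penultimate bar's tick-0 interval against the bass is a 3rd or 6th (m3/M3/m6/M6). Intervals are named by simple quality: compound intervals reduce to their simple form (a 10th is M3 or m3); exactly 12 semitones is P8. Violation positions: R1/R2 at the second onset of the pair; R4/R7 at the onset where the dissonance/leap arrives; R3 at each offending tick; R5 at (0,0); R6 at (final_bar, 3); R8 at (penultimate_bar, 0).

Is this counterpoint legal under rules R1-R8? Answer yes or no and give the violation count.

Yes (0 violations)

bar 0: v0=C3 v1=C4 (P8)
bar 1: v0=E3 v1=G3 (m3)
bar 2: v0=G3 v1=E4 (M6)
bar 3: v0=F3 v1=A3 (M3)
bar 4: v0=D3 v1=B3 (M6)
bar 5: v0=C3 v1=C4 (P8)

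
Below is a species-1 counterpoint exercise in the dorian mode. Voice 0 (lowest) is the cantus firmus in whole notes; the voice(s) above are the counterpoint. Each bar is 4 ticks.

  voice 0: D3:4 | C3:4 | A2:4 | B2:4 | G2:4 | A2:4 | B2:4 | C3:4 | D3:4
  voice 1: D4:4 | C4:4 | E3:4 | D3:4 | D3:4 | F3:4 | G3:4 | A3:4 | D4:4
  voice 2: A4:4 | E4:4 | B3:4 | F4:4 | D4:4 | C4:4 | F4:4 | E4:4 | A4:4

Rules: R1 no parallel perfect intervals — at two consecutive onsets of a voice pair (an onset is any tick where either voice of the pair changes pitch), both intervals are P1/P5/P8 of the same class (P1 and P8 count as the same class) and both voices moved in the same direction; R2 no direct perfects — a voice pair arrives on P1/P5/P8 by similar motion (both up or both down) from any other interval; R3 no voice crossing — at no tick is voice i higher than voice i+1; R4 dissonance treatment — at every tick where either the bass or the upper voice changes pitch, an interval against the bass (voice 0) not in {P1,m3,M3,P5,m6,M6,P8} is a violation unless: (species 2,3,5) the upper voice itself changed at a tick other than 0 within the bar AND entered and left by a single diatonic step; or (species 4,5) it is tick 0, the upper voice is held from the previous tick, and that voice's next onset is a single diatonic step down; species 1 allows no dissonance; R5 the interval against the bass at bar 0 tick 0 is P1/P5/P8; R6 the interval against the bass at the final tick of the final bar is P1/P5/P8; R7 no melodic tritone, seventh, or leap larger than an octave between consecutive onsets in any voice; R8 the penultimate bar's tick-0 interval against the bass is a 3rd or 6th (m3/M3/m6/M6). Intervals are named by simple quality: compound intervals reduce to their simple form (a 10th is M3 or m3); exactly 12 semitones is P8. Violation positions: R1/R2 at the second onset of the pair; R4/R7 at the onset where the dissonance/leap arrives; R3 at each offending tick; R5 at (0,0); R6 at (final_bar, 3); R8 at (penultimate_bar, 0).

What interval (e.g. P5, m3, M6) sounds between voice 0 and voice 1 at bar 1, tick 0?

P8

voice 0=C3 voice 1=C4 -> P8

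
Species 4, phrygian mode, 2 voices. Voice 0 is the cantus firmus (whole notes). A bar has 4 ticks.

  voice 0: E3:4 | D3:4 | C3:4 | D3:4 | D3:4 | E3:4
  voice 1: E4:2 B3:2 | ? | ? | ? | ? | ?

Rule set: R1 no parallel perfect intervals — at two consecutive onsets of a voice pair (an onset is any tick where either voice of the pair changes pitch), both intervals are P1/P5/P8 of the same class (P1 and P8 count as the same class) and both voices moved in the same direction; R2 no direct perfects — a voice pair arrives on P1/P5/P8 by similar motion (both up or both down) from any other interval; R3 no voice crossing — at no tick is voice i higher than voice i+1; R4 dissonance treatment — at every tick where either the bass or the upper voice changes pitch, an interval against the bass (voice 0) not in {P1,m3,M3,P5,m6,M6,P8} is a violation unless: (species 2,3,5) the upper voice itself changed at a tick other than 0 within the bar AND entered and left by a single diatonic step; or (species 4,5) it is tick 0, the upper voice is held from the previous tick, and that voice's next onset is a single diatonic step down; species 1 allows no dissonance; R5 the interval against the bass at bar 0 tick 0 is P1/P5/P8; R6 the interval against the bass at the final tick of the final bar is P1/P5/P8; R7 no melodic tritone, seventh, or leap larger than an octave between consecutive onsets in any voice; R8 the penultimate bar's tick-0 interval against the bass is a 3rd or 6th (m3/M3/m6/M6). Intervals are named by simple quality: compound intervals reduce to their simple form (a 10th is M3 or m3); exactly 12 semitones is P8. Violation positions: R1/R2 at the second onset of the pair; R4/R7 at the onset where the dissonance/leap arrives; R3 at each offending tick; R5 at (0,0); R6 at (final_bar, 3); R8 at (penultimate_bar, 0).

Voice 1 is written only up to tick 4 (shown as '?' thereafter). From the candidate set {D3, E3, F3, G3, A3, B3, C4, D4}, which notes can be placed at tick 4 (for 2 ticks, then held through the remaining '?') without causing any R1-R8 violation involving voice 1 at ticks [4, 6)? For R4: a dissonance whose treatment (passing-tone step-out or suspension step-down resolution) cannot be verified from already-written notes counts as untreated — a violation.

D3: violates R2
E3: violates R4
F3: violates R7
G3: violates R4
A3: violates R1
B3: legal
C4: violates R4
D4: legal

{B3, D4}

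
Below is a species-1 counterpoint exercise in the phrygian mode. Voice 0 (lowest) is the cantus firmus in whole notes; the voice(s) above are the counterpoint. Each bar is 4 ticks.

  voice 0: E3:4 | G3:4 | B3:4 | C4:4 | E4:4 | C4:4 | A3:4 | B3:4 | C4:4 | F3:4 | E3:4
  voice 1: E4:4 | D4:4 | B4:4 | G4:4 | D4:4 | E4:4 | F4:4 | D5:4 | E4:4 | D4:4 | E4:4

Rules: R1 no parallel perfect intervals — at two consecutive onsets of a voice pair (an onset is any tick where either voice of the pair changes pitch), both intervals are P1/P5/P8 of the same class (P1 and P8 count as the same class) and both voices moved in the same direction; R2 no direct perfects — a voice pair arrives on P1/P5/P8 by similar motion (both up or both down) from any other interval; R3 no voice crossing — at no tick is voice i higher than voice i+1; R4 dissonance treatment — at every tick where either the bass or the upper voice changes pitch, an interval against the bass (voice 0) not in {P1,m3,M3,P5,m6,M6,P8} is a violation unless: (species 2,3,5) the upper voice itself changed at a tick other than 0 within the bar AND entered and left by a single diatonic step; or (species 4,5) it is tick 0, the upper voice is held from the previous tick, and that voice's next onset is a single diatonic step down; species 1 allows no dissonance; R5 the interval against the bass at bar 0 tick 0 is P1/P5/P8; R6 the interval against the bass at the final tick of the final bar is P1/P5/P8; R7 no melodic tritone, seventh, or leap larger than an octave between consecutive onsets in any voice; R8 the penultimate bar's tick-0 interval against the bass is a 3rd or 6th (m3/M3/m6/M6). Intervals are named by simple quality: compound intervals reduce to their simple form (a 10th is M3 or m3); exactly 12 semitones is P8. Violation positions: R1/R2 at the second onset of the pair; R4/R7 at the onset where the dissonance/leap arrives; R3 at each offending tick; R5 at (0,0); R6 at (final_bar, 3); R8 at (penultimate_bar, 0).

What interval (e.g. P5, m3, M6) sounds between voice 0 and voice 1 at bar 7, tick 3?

voice 0=B3 voice 1=D5 -> m3

m3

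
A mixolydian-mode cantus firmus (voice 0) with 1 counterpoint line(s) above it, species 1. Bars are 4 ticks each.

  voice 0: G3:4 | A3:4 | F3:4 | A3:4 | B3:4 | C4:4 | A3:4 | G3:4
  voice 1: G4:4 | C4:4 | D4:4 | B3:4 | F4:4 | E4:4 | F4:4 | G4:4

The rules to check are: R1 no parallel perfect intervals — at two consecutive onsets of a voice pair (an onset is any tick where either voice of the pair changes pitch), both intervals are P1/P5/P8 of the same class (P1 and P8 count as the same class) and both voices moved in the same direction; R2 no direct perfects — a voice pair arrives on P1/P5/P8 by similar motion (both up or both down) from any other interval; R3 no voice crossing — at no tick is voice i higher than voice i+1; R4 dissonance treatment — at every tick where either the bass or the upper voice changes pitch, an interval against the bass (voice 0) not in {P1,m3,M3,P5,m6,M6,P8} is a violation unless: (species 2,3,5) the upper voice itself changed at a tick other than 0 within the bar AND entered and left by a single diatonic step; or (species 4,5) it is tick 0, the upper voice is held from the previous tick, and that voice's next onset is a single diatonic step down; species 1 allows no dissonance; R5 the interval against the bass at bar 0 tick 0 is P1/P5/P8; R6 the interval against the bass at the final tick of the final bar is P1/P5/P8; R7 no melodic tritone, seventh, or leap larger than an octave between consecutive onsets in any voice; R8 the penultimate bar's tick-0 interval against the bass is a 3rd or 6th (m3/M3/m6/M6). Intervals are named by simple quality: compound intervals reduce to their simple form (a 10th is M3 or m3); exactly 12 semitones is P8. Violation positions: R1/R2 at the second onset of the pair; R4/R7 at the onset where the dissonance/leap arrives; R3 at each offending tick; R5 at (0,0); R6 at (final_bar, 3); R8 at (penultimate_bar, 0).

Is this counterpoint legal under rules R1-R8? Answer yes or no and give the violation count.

bar 0: v0=G3 v1=G4 (P8)
bar 1: v0=A3 v1=C4 (m3)
bar 2: v0=F3 v1=D4 (M6)
bar 3: v0=A3 v1=B3 (M2)
bar 4: v0=B3 v1=F4 (TT)
bar 5: v0=C4 v1=E4 (M3)
bar 6: v0=A3 v1=F4 (m6)
bar 7: v0=G3 v1=G4 (P8)
  R4 @ bar3.0: A3/B3 M2 untreated
  R4 @ bar4.0: B3/F4 TT untreated
  R7 @ bar4.0: B3->F4 leap 6st

No (3 violations)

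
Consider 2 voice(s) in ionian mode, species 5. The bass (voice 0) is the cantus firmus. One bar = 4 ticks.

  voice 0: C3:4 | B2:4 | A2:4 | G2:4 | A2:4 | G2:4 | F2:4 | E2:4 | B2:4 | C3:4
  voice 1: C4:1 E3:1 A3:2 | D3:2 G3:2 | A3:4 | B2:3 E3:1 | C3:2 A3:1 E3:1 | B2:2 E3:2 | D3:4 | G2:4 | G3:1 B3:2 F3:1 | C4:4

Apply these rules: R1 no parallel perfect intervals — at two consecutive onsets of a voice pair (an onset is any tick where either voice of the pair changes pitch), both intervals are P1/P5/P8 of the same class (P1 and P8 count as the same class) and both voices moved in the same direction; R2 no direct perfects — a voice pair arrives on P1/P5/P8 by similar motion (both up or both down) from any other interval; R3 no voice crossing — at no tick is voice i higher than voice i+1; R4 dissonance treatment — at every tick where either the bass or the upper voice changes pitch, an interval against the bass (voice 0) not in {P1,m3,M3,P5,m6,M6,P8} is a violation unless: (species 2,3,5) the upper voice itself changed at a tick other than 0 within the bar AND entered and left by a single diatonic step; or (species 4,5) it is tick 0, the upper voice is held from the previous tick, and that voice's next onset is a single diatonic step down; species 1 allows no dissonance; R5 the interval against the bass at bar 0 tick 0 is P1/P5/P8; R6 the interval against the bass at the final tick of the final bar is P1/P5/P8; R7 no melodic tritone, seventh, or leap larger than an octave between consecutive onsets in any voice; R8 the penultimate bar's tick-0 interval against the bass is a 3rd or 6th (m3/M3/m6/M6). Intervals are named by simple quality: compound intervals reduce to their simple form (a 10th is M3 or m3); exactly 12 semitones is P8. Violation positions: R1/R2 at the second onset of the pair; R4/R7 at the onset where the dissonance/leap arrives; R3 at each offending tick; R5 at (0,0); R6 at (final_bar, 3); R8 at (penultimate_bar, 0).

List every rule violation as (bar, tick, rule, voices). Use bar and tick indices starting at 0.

(3, 0, R7, (1,))
(8, 3, R4, (0, 1))
(8, 3, R7, (1,))
(9, 0, R2, (0, 1))

bar 0: v0=C3 v1=C4 downbeat P8
bar 1: v0=B2 v1=D3 downbeat m3
bar 2: v0=A2 v1=A3 downbeat P8
bar 3: v0=G2 v1=B2 downbeat M3
bar 4: v0=A2 v1=C3 downbeat m3
bar 5: v0=G2 v1=B2 downbeat M3
bar 6: v0=F2 v1=D3 downbeat M6
bar 7: v0=E2 v1=G2 downbeat m3
bar 8: v0=B2 v1=G3 downbeat m6
bar 9: v0=C3 v1=C4 downbeat P8
  -> R7 @ bar 3 tick 0 v(1,): A3->B2 leap 10st
  -> R4 @ bar 8 tick 3 v(0, 1): B2/F3 TT untreated
  -> R7 @ bar 8 tick 3 v(1,): B3->F3 leap 6st
  -> R2 @ bar 9 tick 0 v(0, 1): B2/F3 TT -> C3/C4 P8 similar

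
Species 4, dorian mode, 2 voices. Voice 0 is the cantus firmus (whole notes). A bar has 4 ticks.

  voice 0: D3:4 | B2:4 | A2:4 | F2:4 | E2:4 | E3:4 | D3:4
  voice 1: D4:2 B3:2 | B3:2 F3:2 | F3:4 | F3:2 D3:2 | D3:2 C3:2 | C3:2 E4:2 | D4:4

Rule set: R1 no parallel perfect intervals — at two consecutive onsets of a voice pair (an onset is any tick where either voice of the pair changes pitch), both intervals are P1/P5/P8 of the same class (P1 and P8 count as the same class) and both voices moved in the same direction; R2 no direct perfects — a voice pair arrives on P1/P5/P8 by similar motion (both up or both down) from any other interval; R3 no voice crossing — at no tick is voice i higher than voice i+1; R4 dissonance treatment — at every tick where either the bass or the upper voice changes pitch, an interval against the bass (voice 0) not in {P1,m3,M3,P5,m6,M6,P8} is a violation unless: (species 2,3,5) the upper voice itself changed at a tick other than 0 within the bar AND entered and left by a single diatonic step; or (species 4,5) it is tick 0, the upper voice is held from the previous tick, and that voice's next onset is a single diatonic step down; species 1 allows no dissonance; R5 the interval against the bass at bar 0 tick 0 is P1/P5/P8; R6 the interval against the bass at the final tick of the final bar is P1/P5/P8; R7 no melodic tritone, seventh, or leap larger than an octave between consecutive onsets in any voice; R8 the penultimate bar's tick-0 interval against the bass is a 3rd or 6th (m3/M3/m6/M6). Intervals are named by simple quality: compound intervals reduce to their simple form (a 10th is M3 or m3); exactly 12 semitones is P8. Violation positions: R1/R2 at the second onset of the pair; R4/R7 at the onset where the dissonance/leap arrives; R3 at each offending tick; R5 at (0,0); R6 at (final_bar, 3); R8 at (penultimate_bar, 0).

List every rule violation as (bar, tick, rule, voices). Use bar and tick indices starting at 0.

bar 0: v0=D3 v1=D4 downbeat P8
bar 1: v0=B2 v1=B3 downbeat P8
bar 2: v0=A2 v1=F3 downbeat m6
bar 3: v0=F2 v1=F3 downbeat P8
bar 4: v0=E2 v1=D3 downbeat m7
bar 5: v0=E3 v1=C3 downbeat M3
bar 6: v0=D3 v1=D4 downbeat P8
  -> R4 @ bar 1 tick 2 v(0, 1): B2/F3 TT untreated
  -> R7 @ bar 1 tick 2 v(1,): B3->F3 leap 6st
  -> R3 @ bar 5 tick 0 v(0, 1): E3 above C3
  -> R3 @ bar 5 tick 1 v(0, 1): E3 above C3
  -> R7 @ bar 5 tick 2 v(1,): C3->E4 leap 16st
  -> R1 @ bar 6 tick 0 v(0, 1): E3/E4 P8 -> D3/D4 P8 similar

(1, 2, R4, (0, 1))
(1, 2, R7, (1,))
(5, 0, R3, (0, 1))
(5, 1, R3, (0, 1))
(5, 2, R7, (1,))
(6, 0, R1, (0, 1))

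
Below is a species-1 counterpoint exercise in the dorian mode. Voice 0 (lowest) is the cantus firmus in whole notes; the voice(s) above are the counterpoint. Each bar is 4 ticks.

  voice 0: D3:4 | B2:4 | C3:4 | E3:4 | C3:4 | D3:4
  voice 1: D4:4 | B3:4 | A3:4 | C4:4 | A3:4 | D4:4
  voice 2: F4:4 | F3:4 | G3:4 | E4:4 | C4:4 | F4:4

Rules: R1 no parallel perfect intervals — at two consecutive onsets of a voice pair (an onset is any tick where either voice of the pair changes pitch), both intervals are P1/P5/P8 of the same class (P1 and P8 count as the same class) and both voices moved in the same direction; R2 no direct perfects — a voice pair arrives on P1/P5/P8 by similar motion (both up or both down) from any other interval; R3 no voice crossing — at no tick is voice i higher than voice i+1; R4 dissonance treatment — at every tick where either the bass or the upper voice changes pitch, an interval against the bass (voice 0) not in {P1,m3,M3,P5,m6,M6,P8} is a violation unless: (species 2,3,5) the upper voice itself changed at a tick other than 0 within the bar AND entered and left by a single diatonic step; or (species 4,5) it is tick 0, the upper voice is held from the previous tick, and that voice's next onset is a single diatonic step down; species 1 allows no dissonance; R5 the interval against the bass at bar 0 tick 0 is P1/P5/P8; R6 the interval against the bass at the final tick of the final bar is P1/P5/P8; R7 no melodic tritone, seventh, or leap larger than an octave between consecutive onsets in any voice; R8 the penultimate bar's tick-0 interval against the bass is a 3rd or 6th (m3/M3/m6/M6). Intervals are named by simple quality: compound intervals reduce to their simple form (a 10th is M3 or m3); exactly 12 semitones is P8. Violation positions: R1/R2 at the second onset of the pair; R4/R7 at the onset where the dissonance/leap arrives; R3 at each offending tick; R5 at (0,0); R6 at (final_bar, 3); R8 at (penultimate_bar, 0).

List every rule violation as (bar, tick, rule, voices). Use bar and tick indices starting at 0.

bar 0: v0=D3 v1=D4 v2=F4 downbeat m3
bar 1: v0=B2 v1=B3 v2=F3 downbeat TT
bar 2: v0=C3 v1=A3 v2=G3 downbeat P5
bar 3: v0=E3 v1=C4 v2=E4 downbeat P8
bar 4: v0=C3 v1=A3 v2=C4 downbeat P8
bar 5: v0=D3 v1=D4 v2=F4 downbeat m3
  -> R5 @ bar 0 tick 0 v(0, 2): opens on m3
  -> R1 @ bar 1 tick 0 v(0, 1): D3/D4 P8 -> B2/B3 P8 similar
  -> R3 @ bar 1 tick 0 v(1, 2): B3 above F3
  -> R4 @ bar 1 tick 0 v(0, 2): B2/F3 TT untreated
  -> R3 @ bar 1 tick 1 v(1, 2): B3 above F3
  -> R3 @ bar 1 tick 2 v(1, 2): B3 above F3
  -> R3 @ bar 1 tick 3 v(1, 2): B3 above F3
  -> R2 @ bar 2 tick 0 v(0, 2): B2/F3 TT -> C3/G3 P5 similar
  -> R3 @ bar 2 tick 0 v(1, 2): A3 above G3
  -> R3 @ bar 2 tick 1 v(1, 2): A3 above G3
  -> R3 @ bar 2 tick 2 v(1, 2): A3 above G3
  -> R3 @ bar 2 tick 3 v(1, 2): A3 above G3
  -> R2 @ bar 3 tick 0 v(0, 2): C3/G3 P5 -> E3/E4 P8 similar
  -> R1 @ bar 4 tick 0 v(0, 2): E3/E4 P8 -> C3/C4 P8 similar
  -> R8 @ bar 4 tick 0 v(0, 2): penult P8 not 3rd/6th
  -> R2 @ bar 5 tick 0 v(0, 1): C3/A3 M6 -> D3/D4 P8 similar
  -> R6 @ bar 5 tick 3 v(0, 2): closes on m3

(0, 0, R5, (0, 2))
(1, 0, R1, (0, 1))
(1, 0, R3, (1, 2))
(1, 0, R4, (0, 2))
(1, 1, R3, (1, 2))
(1, 2, R3, (1, 2))
(1, 3, R3, (1, 2))
(2, 0, R2, (0, 2))
(2, 0, R3, (1, 2))
(2, 1, R3, (1, 2))
(2, 2, R3, (1, 2))
(2, 3, R3, (1, 2))
(3, 0, R2, (0, 2))
(4, 0, R1, (0, 2))
(4, 0, R8, (0, 2))
(5, 0, R2, (0, 1))
(5, 3, R6, (0, 2))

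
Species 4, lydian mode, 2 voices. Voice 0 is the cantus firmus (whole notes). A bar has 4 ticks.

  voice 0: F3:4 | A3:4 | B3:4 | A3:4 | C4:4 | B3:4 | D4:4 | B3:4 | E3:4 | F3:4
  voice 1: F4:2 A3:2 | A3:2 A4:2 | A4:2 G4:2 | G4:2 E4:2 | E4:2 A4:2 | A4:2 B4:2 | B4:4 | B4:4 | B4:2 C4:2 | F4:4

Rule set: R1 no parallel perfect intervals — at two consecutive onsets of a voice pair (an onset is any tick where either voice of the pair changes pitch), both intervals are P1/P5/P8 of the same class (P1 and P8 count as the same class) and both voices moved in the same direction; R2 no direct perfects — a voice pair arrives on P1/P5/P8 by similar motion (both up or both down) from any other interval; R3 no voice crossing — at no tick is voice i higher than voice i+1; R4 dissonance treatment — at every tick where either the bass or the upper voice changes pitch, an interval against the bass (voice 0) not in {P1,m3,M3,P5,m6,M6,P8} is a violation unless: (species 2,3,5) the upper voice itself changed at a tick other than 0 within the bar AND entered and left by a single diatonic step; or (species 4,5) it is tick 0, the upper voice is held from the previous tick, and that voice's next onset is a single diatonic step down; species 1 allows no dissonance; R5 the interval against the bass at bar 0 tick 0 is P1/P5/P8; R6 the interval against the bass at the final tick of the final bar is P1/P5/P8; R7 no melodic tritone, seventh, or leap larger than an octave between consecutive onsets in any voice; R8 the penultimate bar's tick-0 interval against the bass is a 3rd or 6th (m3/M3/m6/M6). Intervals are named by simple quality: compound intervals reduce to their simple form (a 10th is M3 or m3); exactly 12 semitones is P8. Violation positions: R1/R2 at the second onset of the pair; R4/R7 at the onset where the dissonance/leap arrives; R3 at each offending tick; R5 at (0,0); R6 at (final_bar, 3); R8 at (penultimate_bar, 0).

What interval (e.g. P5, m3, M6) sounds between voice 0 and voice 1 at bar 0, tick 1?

voice 0=F3 voice 1=F4 -> P8

P8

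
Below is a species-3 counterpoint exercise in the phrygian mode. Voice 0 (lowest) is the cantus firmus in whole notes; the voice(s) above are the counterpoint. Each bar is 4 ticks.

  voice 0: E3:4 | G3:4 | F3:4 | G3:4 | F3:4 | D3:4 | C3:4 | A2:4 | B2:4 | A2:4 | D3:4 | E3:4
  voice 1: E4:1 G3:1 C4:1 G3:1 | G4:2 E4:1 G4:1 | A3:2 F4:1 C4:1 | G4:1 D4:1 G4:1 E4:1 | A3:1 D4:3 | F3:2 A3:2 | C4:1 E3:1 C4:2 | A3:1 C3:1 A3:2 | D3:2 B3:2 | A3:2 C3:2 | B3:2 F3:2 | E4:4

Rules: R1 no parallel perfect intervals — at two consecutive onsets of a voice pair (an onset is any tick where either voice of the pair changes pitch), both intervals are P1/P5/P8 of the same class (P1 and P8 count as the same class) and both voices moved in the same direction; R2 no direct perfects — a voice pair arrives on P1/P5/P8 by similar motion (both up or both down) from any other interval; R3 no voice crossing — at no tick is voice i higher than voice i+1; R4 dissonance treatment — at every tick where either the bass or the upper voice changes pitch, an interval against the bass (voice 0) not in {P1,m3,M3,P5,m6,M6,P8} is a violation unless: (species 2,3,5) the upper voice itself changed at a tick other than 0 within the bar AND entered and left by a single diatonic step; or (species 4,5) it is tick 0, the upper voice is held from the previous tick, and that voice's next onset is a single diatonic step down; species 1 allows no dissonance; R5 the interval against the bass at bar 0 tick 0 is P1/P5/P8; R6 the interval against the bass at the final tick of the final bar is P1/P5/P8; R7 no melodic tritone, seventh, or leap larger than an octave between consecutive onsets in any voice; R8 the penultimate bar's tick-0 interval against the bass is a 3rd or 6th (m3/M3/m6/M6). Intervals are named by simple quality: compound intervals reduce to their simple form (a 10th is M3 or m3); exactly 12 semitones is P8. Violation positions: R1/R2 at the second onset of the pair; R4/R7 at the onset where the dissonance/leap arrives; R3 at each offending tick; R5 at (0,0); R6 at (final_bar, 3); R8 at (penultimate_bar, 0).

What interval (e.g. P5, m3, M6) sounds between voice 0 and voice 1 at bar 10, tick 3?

voice 0=D3 voice 1=F3 -> m3

m3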